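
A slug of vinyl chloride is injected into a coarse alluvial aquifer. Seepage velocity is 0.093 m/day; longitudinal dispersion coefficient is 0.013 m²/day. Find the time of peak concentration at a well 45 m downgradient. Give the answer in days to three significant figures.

482 days

For the 1D instantaneous-source solution, setting ∂C/∂t = 0 at fixed x gives v²t² + 2Dt − x² = 0, so t = (√(D² + v²x²) − D)/v².
√(D² + v²x²) = √(0.013² + 0.093² × 45²) = 4.185; v² = 0.008649.
t = (4.185 − 0.013)/0.008649 = 482 days (vs. the pure-advection estimate x/v = 484 d).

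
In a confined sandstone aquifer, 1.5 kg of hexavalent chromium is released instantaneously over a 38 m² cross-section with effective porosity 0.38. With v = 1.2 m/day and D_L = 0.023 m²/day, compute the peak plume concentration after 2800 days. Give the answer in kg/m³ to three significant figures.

0.00365 kg/m³

The peak of an instantaneous 1D plume sits at x = vt; there the Gaussian factor is 1 and C_max = M/(n_e·A·√(4πDt)), where n_e·A is the pore area the mass is dissolved in.
√(4πDt) = √(4π × 0.023 × 2800) = 28.45 m, so C_max = 1.5/(0.38 × 38 × 28.45) = 0.00365 kg/m³.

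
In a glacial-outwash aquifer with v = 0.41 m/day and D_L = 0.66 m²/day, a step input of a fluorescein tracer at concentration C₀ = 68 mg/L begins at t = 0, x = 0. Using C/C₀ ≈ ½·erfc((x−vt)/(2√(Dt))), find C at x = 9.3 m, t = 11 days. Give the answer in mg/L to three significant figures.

7.10 mg/L

For a continuous step input, C/C₀ ≈ ½·erfc((x−vt)/(2√(Dt))).
vt = 0.41 × 11 = 4.51 m and 2√(Dt) = 2√(0.66 × 11) = 5.389 m.
Argument (x−vt)/(2√(Dt)) = (9.3 − 4.51)/5.389 = 0.8888; ½·erfc(0.8888) = 0.1044.
C = 68 × 0.1044 = 7.10 mg/L.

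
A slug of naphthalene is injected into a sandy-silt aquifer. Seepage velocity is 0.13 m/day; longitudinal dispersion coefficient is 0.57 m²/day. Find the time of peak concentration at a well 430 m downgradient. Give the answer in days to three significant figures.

3270 days

For the 1D instantaneous-source solution, setting ∂C/∂t = 0 at fixed x gives v²t² + 2Dt − x² = 0, so t = (√(D² + v²x²) − D)/v².
√(D² + v²x²) = √(0.57² + 0.13² × 430²) = 55.90; v² = 0.0169.
t = (55.90 − 0.57)/0.0169 = 3270 days (vs. the pure-advection estimate x/v = 3310 d).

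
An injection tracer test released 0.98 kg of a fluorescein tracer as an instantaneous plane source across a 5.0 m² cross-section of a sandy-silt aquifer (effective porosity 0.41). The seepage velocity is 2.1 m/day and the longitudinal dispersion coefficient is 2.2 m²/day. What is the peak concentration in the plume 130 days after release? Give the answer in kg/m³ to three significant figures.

The peak of an instantaneous 1D plume sits at x = vt; there the Gaussian factor is 1 and C_max = M/(n_e·A·√(4πDt)), where n_e·A is the pore area the mass is dissolved in.
√(4πDt) = √(4π × 2.2 × 130) = 59.95 m, so C_max = 0.98/(0.41 × 5.0 × 59.95) = 0.00797 kg/m³.

0.00797 kg/m³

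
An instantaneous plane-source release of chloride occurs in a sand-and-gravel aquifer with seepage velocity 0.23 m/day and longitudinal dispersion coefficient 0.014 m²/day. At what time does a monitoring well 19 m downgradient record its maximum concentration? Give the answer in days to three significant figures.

82.3 days

For the 1D instantaneous-source solution, setting ∂C/∂t = 0 at fixed x gives v²t² + 2Dt − x² = 0, so t = (√(D² + v²x²) − D)/v².
√(D² + v²x²) = √(0.014² + 0.23² × 19²) = 4.370; v² = 0.0529.
t = (4.370 − 0.014)/0.0529 = 82.3 days (vs. the pure-advection estimate x/v = 82.6 d).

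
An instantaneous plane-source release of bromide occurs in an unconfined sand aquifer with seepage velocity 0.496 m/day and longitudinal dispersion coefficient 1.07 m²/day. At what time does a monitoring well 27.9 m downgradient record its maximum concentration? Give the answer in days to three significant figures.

For the 1D instantaneous-source solution, setting ∂C/∂t = 0 at fixed x gives v²t² + 2Dt − x² = 0, so t = (√(D² + v²x²) − D)/v².
√(D² + v²x²) = √(1.07² + 0.496² × 27.9²) = 13.88; v² = 0.246016.
t = (13.88 − 1.07)/0.246016 = 52.1 days (vs. the pure-advection estimate x/v = 56.2 d).

52.1 days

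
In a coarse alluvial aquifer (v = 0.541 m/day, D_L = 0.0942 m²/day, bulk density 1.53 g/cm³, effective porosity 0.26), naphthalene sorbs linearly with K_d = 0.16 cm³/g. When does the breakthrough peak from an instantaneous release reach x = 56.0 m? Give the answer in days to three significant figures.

Retardation factor R = 1 + ρ_b·K_d/n = 1 + 1.53 × 0.16/0.26 = 1.942.
Sorption retards both mechanisms: v_R = v/R = 0.2786 m/day, D_R = D/R = 0.04851 m²/day.
Peak time from v_R²t² + 2D_R t − x² = 0: t = (√(D_R² + v_R²x²) − D_R)/v_R².
√(D_R² + v_R²x²) = √(0.04851² + 0.2786² × 56.0²) = 15.60; v_R² = 0.07762.
t = (15.60 − 0.04851)/0.07762 = 200 days.

200 days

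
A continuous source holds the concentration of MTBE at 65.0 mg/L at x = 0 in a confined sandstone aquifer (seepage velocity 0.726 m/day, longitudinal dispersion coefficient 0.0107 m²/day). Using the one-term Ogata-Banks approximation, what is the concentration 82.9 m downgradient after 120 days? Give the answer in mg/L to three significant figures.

For a continuous step input, C/C₀ ≈ ½·erfc((x−vt)/(2√(Dt))).
vt = 0.726 × 120 = 87.12 m and 2√(Dt) = 2√(0.0107 × 120) = 2.266 m.
Argument (x−vt)/(2√(Dt)) = (82.9 − 87.12)/2.266 = -1.862; ½·erfc(-1.862) = 0.9958.
C = 65.0 × 0.9958 = 64.7 mg/L.

64.7 mg/L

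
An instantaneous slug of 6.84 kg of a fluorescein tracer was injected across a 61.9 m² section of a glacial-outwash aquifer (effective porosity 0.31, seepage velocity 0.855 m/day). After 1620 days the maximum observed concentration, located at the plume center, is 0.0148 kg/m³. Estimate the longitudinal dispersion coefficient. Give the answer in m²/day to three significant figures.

0.0285 m²/day

At the plume center C_max = M/(n_e·A·√(4πDt)), so D = M²/(4πt·(n_e·A·C_max)²).
n_e·A·C_max = 0.31 × 61.9 × 0.0148 = 0.2840 kg/m.
D = 6.84²/(4π × 1620 × 0.2840²) = 0.0285 m²/day.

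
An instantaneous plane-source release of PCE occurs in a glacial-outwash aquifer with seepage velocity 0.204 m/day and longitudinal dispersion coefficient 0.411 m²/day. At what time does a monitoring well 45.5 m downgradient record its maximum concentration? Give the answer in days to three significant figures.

For the 1D instantaneous-source solution, setting ∂C/∂t = 0 at fixed x gives v²t² + 2Dt − x² = 0, so t = (√(D² + v²x²) − D)/v².
√(D² + v²x²) = √(0.411² + 0.204² × 45.5²) = 9.291; v² = 0.041616.
t = (9.291 − 0.411)/0.041616 = 213 days (vs. the pure-advection estimate x/v = 223 d).

213 days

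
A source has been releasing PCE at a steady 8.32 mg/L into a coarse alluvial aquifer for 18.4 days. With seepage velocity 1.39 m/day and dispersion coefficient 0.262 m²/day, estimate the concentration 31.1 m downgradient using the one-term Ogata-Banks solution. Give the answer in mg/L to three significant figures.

For a continuous step input, C/C₀ ≈ ½·erfc((x−vt)/(2√(Dt))).
vt = 1.39 × 18.4 = 25.576 m and 2√(Dt) = 2√(0.262 × 18.4) = 4.391 m.
Argument (x−vt)/(2√(Dt)) = (31.1 − 25.576)/4.391 = 1.258; ½·erfc(1.258) = 0.03761.
C = 8.32 × 0.03761 = 0.313 mg/L.

0.313 mg/L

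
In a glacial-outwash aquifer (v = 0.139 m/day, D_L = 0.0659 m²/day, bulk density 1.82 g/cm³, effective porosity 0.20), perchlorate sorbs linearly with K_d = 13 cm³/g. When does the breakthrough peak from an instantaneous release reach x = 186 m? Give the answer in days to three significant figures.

159000 days

Retardation factor R = 1 + ρ_b·K_d/n = 1 + 1.82 × 13/0.20 = 119.3.
Sorption retards both mechanisms: v_R = v/R = 0.001165 m/day, D_R = D/R = 0.0005524 m²/day.
Peak time from v_R²t² + 2D_R t − x² = 0: t = (√(D_R² + v_R²x²) − D_R)/v_R².
√(D_R² + v_R²x²) = √(0.0005524² + 0.001165² × 186²) = 0.2167; v_R² = 1.357e-06.
t = (0.2167 − 0.0005524)/1.357e-06 = 159000 days.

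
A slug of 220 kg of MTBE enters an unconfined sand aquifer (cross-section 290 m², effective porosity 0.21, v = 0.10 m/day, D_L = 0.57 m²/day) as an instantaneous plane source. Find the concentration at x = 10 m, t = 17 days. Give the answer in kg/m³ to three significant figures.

0.0554 kg/m³

For an instantaneous plane source, C(x,t) = M/(n_e·A·√(4πDt)) · exp(−(x−vt)²/(4Dt)), with n_e·A the pore (flow) area.
Plume center vt = 0.10 × 17 = 1.7 m, so the well at 10 m is 8.3 m downgradient of the peak.
√(4πDt) = 11.03 m, giving peak height M/(n_e·A·√(4πDt)) = 220/(0.21 × 290 × 11.03) = 0.3275 kg/m³.
(x−vt)²/(4Dt) = (8.3)²/(4 × 0.57 × 17) = 1.777; exp(−1.777) = 0.1691.
C = 0.3275 × 0.1691 = 0.0554 kg/m³.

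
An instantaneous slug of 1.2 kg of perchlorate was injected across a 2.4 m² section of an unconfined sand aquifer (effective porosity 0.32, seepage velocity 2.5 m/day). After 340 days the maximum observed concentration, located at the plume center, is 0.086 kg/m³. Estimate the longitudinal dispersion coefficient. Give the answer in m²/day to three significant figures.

At the plume center C_max = M/(n_e·A·√(4πDt)), so D = M²/(4πt·(n_e·A·C_max)²).
n_e·A·C_max = 0.32 × 2.4 × 0.086 = 0.06605 kg/m.
D = 1.2²/(4π × 340 × 0.06605²) = 0.0773 m²/day.

0.0773 m²/day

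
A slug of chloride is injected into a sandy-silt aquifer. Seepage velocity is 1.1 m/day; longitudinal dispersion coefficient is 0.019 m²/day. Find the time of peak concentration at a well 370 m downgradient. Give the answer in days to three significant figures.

336 days

For the 1D instantaneous-source solution, setting ∂C/∂t = 0 at fixed x gives v²t² + 2Dt − x² = 0, so t = (√(D² + v²x²) − D)/v².
√(D² + v²x²) = √(0.019² + 1.1² × 370²) = 407.0; v² = 1.21.
t = (407.0 − 0.019)/1.21 = 336 days (vs. the pure-advection estimate x/v = 336 d).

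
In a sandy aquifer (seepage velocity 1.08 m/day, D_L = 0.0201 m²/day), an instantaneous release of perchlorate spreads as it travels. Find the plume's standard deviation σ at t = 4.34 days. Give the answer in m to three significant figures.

0.418 m

Dispersive spreading gives a Gaussian with σ² = 2Dt; advection only shifts the center.
σ = √(2 × 0.0201 × 4.34) = 0.418 m.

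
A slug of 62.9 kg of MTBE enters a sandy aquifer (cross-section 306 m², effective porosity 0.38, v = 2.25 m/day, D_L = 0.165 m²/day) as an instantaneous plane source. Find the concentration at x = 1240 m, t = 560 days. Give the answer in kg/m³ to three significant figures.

0.00538 kg/m³

For an instantaneous plane source, C(x,t) = M/(n_e·A·√(4πDt)) · exp(−(x−vt)²/(4Dt)), with n_e·A the pore (flow) area.
Plume center vt = 2.25 × 560 = 1260 m, so the well at 1240 m is 20 m upgradient of the peak.
√(4πDt) = 34.08 m, giving peak height M/(n_e·A·√(4πDt)) = 62.9/(0.38 × 306 × 34.08) = 0.01587 kg/m³.
(x−vt)²/(4Dt) = (-20)²/(4 × 0.165 × 560) = 1.082; exp(−1.082) = 0.3389.
C = 0.01587 × 0.3389 = 0.00538 kg/m³.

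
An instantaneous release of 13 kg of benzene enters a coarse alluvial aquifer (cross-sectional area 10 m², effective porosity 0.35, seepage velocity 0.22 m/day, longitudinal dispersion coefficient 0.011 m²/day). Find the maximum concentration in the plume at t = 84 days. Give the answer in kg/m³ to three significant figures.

1.09 kg/m³

The peak of an instantaneous 1D plume sits at x = vt; there the Gaussian factor is 1 and C_max = M/(n_e·A·√(4πDt)), where n_e·A is the pore area the mass is dissolved in.
√(4πDt) = √(4π × 0.011 × 84) = 3.408 m, so C_max = 13/(0.35 × 10 × 3.408) = 1.09 kg/m³.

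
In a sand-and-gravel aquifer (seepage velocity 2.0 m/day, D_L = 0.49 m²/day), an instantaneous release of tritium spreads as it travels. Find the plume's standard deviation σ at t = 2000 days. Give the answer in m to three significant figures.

Dispersive spreading gives a Gaussian with σ² = 2Dt; advection only shifts the center.
σ = √(2 × 0.49 × 2000) = 44.3 m.

44.3 m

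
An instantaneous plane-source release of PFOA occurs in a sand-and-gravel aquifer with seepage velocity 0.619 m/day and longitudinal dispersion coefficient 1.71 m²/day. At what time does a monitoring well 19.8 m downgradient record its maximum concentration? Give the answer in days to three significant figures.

For the 1D instantaneous-source solution, setting ∂C/∂t = 0 at fixed x gives v²t² + 2Dt − x² = 0, so t = (√(D² + v²x²) − D)/v².
√(D² + v²x²) = √(1.71² + 0.619² × 19.8²) = 12.37; v² = 0.383161.
t = (12.37 − 1.71)/0.383161 = 27.8 days (vs. the pure-advection estimate x/v = 32.0 d).

27.8 days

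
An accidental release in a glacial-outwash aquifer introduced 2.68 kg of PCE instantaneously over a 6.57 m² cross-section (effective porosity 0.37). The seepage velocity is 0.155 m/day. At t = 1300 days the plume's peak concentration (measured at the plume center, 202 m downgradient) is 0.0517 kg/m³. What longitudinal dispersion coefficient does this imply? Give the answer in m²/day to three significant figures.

At the plume center C_max = M/(n_e·A·√(4πDt)), so D = M²/(4πt·(n_e·A·C_max)²).
n_e·A·C_max = 0.37 × 6.57 × 0.0517 = 0.1257 kg/m.
D = 2.68²/(4π × 1300 × 0.1257²) = 0.0278 m²/day.

0.0278 m²/day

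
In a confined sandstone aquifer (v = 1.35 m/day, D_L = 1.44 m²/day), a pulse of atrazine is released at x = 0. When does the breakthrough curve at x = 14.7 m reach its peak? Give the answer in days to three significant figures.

For the 1D instantaneous-source solution, setting ∂C/∂t = 0 at fixed x gives v²t² + 2Dt − x² = 0, so t = (√(D² + v²x²) − D)/v².
√(D² + v²x²) = √(1.44² + 1.35² × 14.7²) = 19.90; v² = 1.8225.
t = (19.90 − 1.44)/1.8225 = 10.1 days (vs. the pure-advection estimate x/v = 10.9 d).

10.1 days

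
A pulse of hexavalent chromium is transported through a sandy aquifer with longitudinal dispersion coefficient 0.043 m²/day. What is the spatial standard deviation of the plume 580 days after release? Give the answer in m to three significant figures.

7.06 m

Dispersive spreading gives a Gaussian with σ² = 2Dt; advection only shifts the center.
σ = √(2 × 0.043 × 580) = 7.06 m.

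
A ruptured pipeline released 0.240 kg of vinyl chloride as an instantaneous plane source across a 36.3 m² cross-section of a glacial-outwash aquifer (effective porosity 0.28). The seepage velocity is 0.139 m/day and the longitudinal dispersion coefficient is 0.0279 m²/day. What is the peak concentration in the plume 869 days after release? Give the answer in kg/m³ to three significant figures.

0.00135 kg/m³

The peak of an instantaneous 1D plume sits at x = vt; there the Gaussian factor is 1 and C_max = M/(n_e·A·√(4πDt)), where n_e·A is the pore area the mass is dissolved in.
√(4πDt) = √(4π × 0.0279 × 869) = 17.45 m, so C_max = 0.240/(0.28 × 36.3 × 17.45) = 0.00135 kg/m³.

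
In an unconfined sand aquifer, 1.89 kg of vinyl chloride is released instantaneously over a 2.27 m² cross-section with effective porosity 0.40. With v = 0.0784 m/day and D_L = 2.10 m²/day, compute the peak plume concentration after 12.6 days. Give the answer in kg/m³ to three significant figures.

The peak of an instantaneous 1D plume sits at x = vt; there the Gaussian factor is 1 and C_max = M/(n_e·A·√(4πDt)), where n_e·A is the pore area the mass is dissolved in.
√(4πDt) = √(4π × 2.10 × 12.6) = 18.23 m, so C_max = 1.89/(0.40 × 2.27 × 18.23) = 0.114 kg/m³.

0.114 kg/m³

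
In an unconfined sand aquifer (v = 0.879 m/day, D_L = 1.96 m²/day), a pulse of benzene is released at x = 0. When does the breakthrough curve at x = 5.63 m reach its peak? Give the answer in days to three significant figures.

For the 1D instantaneous-source solution, setting ∂C/∂t = 0 at fixed x gives v²t² + 2Dt − x² = 0, so t = (√(D² + v²x²) − D)/v².
√(D² + v²x²) = √(1.96² + 0.879² × 5.63²) = 5.323; v² = 0.772641.
t = (5.323 − 1.96)/0.772641 = 4.35 days (vs. the pure-advection estimate x/v = 6.41 d).

4.35 days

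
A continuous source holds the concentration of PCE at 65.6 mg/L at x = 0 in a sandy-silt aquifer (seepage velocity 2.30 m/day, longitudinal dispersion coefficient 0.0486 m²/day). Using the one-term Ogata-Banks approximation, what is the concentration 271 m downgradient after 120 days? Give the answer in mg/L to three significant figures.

60.9 mg/L

For a continuous step input, C/C₀ ≈ ½·erfc((x−vt)/(2√(Dt))).
vt = 2.30 × 120 = 276 m and 2√(Dt) = 2√(0.0486 × 120) = 4.830 m.
Argument (x−vt)/(2√(Dt)) = (271 − 276)/4.830 = -1.035; ½·erfc(-1.035) = 0.9284.
C = 65.6 × 0.9284 = 60.9 mg/L.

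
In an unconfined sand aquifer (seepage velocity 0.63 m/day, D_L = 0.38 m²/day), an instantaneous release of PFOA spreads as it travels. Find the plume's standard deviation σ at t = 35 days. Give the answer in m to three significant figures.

Dispersive spreading gives a Gaussian with σ² = 2Dt; advection only shifts the center.
σ = √(2 × 0.38 × 35) = 5.16 m.

5.16 m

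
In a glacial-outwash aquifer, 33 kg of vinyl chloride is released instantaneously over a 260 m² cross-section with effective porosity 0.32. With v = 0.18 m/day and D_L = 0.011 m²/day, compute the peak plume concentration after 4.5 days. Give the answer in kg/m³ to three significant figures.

The peak of an instantaneous 1D plume sits at x = vt; there the Gaussian factor is 1 and C_max = M/(n_e·A·√(4πDt)), where n_e·A is the pore area the mass is dissolved in.
√(4πDt) = √(4π × 0.011 × 4.5) = 0.7887 m, so C_max = 33/(0.32 × 260 × 0.7887) = 0.503 kg/m³.

0.503 kg/m³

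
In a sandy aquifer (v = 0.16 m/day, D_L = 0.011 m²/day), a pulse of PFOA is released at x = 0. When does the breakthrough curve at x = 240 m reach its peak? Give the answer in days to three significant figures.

1500 days

For the 1D instantaneous-source solution, setting ∂C/∂t = 0 at fixed x gives v²t² + 2Dt − x² = 0, so t = (√(D² + v²x²) − D)/v².
√(D² + v²x²) = √(0.011² + 0.16² × 240²) = 38.40; v² = 0.0256.
t = (38.40 − 0.011)/0.0256 = 1500 days (vs. the pure-advection estimate x/v = 1500 d).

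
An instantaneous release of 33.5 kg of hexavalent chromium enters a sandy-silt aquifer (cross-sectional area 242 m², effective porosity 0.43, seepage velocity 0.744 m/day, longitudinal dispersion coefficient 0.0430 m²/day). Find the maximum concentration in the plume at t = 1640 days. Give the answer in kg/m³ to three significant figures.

0.0108 kg/m³

The peak of an instantaneous 1D plume sits at x = vt; there the Gaussian factor is 1 and C_max = M/(n_e·A·√(4πDt)), where n_e·A is the pore area the mass is dissolved in.
√(4πDt) = √(4π × 0.0430 × 1640) = 29.77 m, so C_max = 33.5/(0.43 × 242 × 29.77) = 0.0108 kg/m³.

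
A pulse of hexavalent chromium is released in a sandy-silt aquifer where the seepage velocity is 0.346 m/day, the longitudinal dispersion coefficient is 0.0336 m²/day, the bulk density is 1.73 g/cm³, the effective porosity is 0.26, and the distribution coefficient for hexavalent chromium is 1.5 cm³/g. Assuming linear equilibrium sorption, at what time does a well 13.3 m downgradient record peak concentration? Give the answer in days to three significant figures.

419 days

Retardation factor R = 1 + ρ_b·K_d/n = 1 + 1.73 × 1.5/0.26 = 10.98.
Sorption retards both mechanisms: v_R = v/R = 0.03151 m/day, D_R = D/R = 0.003060 m²/day.
Peak time from v_R²t² + 2D_R t − x² = 0: t = (√(D_R² + v_R²x²) − D_R)/v_R².
√(D_R² + v_R²x²) = √(0.003060² + 0.03151² × 13.3²) = 0.4191; v_R² = 0.0009929.
t = (0.4191 − 0.003060)/0.0009929 = 419 days.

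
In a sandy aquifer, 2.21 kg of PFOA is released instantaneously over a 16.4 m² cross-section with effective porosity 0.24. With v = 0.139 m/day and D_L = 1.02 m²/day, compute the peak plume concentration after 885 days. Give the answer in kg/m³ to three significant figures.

The peak of an instantaneous 1D plume sits at x = vt; there the Gaussian factor is 1 and C_max = M/(n_e·A·√(4πDt)), where n_e·A is the pore area the mass is dissolved in.
√(4πDt) = √(4π × 1.02 × 885) = 106.5 m, so C_max = 2.21/(0.24 × 16.4 × 106.5) = 0.00527 kg/m³.

0.00527 kg/m³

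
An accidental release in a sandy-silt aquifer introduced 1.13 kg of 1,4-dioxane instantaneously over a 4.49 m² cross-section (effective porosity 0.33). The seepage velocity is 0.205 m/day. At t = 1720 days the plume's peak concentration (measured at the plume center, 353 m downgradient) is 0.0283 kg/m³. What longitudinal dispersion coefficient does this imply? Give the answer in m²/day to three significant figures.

At the plume center C_max = M/(n_e·A·√(4πDt)), so D = M²/(4πt·(n_e·A·C_max)²).
n_e·A·C_max = 0.33 × 4.49 × 0.0283 = 0.04193 kg/m.
D = 1.13²/(4π × 1720 × 0.04193²) = 0.0336 m²/day.

0.0336 m²/day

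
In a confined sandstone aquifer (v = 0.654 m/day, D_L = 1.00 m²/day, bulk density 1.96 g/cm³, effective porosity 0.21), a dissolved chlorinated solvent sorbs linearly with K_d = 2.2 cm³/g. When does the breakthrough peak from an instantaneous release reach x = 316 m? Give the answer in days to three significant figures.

10400 days

Retardation factor R = 1 + ρ_b·K_d/n = 1 + 1.96 × 2.2/0.21 = 21.53.
Sorption retards both mechanisms: v_R = v/R = 0.03038 m/day, D_R = D/R = 0.04645 m²/day.
Peak time from v_R²t² + 2D_R t − x² = 0: t = (√(D_R² + v_R²x²) − D_R)/v_R².
√(D_R² + v_R²x²) = √(0.04645² + 0.03038² × 316²) = 9.600; v_R² = 0.0009229.
t = (9.600 − 0.04645)/0.0009229 = 10400 days.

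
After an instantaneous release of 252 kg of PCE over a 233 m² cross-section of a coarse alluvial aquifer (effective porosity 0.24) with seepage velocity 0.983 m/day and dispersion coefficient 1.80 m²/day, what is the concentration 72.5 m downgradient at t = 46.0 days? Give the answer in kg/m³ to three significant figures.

0.0148 kg/m³

For an instantaneous plane source, C(x,t) = M/(n_e·A·√(4πDt)) · exp(−(x−vt)²/(4Dt)), with n_e·A the pore (flow) area.
Plume center vt = 0.983 × 46.0 = 45.218 m, so the well at 72.5 m is 27.282 m downgradient of the peak.
√(4πDt) = 32.26 m, giving peak height M/(n_e·A·√(4πDt)) = 252/(0.24 × 233 × 32.26) = 0.1397 kg/m³.
(x−vt)²/(4Dt) = (27.282)²/(4 × 1.80 × 46.0) = 2.247; exp(−2.247) = 0.1057.
C = 0.1397 × 0.1057 = 0.0148 kg/m³.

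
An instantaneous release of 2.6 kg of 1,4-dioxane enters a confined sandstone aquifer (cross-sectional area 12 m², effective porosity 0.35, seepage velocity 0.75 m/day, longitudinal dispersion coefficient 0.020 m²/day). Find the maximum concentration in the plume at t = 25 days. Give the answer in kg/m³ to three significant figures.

The peak of an instantaneous 1D plume sits at x = vt; there the Gaussian factor is 1 and C_max = M/(n_e·A·√(4πDt)), where n_e·A is the pore area the mass is dissolved in.
√(4πDt) = √(4π × 0.020 × 25) = 2.507 m, so C_max = 2.6/(0.35 × 12 × 2.507) = 0.247 kg/m³.

0.247 kg/m³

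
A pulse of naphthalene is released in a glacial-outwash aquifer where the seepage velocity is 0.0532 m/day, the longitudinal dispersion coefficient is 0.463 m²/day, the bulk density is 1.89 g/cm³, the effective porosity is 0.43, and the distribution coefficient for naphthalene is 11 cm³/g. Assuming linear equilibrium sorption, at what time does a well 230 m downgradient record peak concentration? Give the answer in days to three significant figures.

Retardation factor R = 1 + ρ_b·K_d/n = 1 + 1.89 × 11/0.43 = 49.35.
Sorption retards both mechanisms: v_R = v/R = 0.001078 m/day, D_R = D/R = 0.009382 m²/day.
Peak time from v_R²t² + 2D_R t − x² = 0: t = (√(D_R² + v_R²x²) − D_R)/v_R².
√(D_R² + v_R²x²) = √(0.009382² + 0.001078² × 230²) = 0.2481; v_R² = 1.162e-06.
t = (0.2481 − 0.009382)/1.162e-06 = 205000 days.

205000 days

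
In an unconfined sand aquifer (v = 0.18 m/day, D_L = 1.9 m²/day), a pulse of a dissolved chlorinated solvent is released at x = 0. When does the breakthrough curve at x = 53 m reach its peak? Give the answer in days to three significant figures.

242 days

For the 1D instantaneous-source solution, setting ∂C/∂t = 0 at fixed x gives v²t² + 2Dt − x² = 0, so t = (√(D² + v²x²) − D)/v².
√(D² + v²x²) = √(1.9² + 0.18² × 53²) = 9.727; v² = 0.0324.
t = (9.727 − 1.9)/0.0324 = 242 days (vs. the pure-advection estimate x/v = 294 d).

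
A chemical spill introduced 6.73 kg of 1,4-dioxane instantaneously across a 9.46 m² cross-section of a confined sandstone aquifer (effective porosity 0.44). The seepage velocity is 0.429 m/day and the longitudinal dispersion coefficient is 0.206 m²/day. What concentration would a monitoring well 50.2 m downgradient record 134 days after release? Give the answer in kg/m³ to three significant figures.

0.0537 kg/m³

For an instantaneous plane source, C(x,t) = M/(n_e·A·√(4πDt)) · exp(−(x−vt)²/(4Dt)), with n_e·A the pore (flow) area.
Plume center vt = 0.429 × 134 = 57.486 m, so the well at 50.2 m is 7.286 m upgradient of the peak.
√(4πDt) = 18.62 m, giving peak height M/(n_e·A·√(4πDt)) = 6.73/(0.44 × 9.46 × 18.62) = 0.08683 kg/m³.
(x−vt)²/(4Dt) = (-7.286)²/(4 × 0.206 × 134) = 0.4808; exp(−0.4808) = 0.6183.
C = 0.08683 × 0.6183 = 0.0537 kg/m³.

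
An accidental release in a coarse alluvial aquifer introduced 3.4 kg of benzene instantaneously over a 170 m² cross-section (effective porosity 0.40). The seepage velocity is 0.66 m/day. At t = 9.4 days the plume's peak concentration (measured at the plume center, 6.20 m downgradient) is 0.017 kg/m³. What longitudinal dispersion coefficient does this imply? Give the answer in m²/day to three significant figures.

At the plume center C_max = M/(n_e·A·√(4πDt)), so D = M²/(4πt·(n_e·A·C_max)²).
n_e·A·C_max = 0.40 × 170 × 0.017 = 1.156 kg/m.
D = 3.4²/(4π × 9.4 × 1.156²) = 0.0732 m²/day.

0.0732 m²/day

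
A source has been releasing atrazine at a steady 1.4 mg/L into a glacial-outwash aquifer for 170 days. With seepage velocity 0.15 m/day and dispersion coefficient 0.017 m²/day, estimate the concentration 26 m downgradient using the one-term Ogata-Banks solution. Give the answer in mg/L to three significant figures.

For a continuous step input, C/C₀ ≈ ½·erfc((x−vt)/(2√(Dt))).
vt = 0.15 × 170 = 25.5 m and 2√(Dt) = 2√(0.017 × 170) = 3.400 m.
Argument (x−vt)/(2√(Dt)) = (26 − 25.5)/3.400 = 0.1471; ½·erfc(0.1471) = 0.4176.
C = 1.4 × 0.4176 = 0.585 mg/L.

0.585 mg/L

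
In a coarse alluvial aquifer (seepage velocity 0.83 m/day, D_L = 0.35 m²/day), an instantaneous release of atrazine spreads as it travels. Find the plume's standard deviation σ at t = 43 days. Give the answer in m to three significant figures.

Dispersive spreading gives a Gaussian with σ² = 2Dt; advection only shifts the center.
σ = √(2 × 0.35 × 43) = 5.49 m.

5.49 m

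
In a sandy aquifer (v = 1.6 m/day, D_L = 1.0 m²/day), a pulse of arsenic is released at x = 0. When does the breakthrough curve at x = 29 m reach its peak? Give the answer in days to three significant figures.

17.7 days

For the 1D instantaneous-source solution, setting ∂C/∂t = 0 at fixed x gives v²t² + 2Dt − x² = 0, so t = (√(D² + v²x²) − D)/v².
√(D² + v²x²) = √(1.0² + 1.6² × 29²) = 46.41; v² = 2.56.
t = (46.41 − 1.0)/2.56 = 17.7 days (vs. the pure-advection estimate x/v = 18.1 d).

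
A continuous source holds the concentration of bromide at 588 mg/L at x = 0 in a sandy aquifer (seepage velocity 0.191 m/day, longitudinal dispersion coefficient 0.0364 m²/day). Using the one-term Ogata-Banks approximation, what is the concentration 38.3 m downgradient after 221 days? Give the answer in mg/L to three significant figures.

491 mg/L

For a continuous step input, C/C₀ ≈ ½·erfc((x−vt)/(2√(Dt))).
vt = 0.191 × 221 = 42.211 m and 2√(Dt) = 2√(0.0364 × 221) = 5.673 m.
Argument (x−vt)/(2√(Dt)) = (38.3 − 42.211)/5.673 = -0.6894; ½·erfc(-0.6894) = 0.8352.
C = 588 × 0.8352 = 491 mg/L.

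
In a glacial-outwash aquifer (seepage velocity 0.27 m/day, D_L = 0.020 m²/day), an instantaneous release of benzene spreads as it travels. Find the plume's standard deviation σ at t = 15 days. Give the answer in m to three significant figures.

Dispersive spreading gives a Gaussian with σ² = 2Dt; advection only shifts the center.
σ = √(2 × 0.020 × 15) = 0.775 m.

0.775 m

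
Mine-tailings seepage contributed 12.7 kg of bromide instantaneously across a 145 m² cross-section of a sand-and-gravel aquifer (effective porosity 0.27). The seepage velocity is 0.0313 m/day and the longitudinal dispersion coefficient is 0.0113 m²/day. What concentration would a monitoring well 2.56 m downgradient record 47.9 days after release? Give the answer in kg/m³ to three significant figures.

0.0740 kg/m³

For an instantaneous plane source, C(x,t) = M/(n_e·A·√(4πDt)) · exp(−(x−vt)²/(4Dt)), with n_e·A the pore (flow) area.
Plume center vt = 0.0313 × 47.9 = 1.49927 m, so the well at 2.56 m is 1.06073 m downgradient of the peak.
√(4πDt) = 2.608 m, giving peak height M/(n_e·A·√(4πDt)) = 12.7/(0.27 × 145 × 2.608) = 0.1244 kg/m³.
(x−vt)²/(4Dt) = (1.06073)²/(4 × 0.0113 × 47.9) = 0.5197; exp(−0.5197) = 0.5947.
C = 0.1244 × 0.5947 = 0.0740 kg/m³.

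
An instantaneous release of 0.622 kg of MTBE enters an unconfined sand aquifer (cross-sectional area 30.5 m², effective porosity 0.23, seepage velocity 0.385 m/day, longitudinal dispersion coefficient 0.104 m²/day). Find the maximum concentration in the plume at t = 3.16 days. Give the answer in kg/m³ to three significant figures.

0.0436 kg/m³

The peak of an instantaneous 1D plume sits at x = vt; there the Gaussian factor is 1 and C_max = M/(n_e·A·√(4πDt)), where n_e·A is the pore area the mass is dissolved in.
√(4πDt) = √(4π × 0.104 × 3.16) = 2.032 m, so C_max = 0.622/(0.23 × 30.5 × 2.032) = 0.0436 kg/m³.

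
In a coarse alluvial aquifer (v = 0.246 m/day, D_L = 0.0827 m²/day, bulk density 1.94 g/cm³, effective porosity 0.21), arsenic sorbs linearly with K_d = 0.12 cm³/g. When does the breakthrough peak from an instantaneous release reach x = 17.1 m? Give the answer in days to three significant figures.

Retardation factor R = 1 + ρ_b·K_d/n = 1 + 1.94 × 0.12/0.21 = 2.109.
Sorption retards both mechanisms: v_R = v/R = 0.1166 m/day, D_R = D/R = 0.03921 m²/day.
Peak time from v_R²t² + 2D_R t − x² = 0: t = (√(D_R² + v_R²x²) − D_R)/v_R².
√(D_R² + v_R²x²) = √(0.03921² + 0.1166² × 17.1²) = 1.994; v_R² = 0.01360.
t = (1.994 − 0.03921)/0.01360 = 144 days.

144 days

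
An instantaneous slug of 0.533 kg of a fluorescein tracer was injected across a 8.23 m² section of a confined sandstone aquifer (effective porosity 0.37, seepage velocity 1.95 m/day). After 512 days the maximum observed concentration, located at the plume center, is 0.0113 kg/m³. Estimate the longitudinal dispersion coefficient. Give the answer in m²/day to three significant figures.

0.0373 m²/day

At the plume center C_max = M/(n_e·A·√(4πDt)), so D = M²/(4πt·(n_e·A·C_max)²).
n_e·A·C_max = 0.37 × 8.23 × 0.0113 = 0.03441 kg/m.
D = 0.533²/(4π × 512 × 0.03441²) = 0.0373 m²/day.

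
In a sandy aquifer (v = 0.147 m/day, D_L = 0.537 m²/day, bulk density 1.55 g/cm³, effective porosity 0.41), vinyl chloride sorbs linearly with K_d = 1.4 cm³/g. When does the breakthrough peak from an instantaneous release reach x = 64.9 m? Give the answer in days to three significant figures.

Retardation factor R = 1 + ρ_b·K_d/n = 1 + 1.55 × 1.4/0.41 = 6.293.
Sorption retards both mechanisms: v_R = v/R = 0.02336 m/day, D_R = D/R = 0.08533 m²/day.
Peak time from v_R²t² + 2D_R t − x² = 0: t = (√(D_R² + v_R²x²) − D_R)/v_R².
√(D_R² + v_R²x²) = √(0.08533² + 0.02336² × 64.9²) = 1.518; v_R² = 0.0005457.
t = (1.518 − 0.08533)/0.0005457 = 2630 days.

2630 days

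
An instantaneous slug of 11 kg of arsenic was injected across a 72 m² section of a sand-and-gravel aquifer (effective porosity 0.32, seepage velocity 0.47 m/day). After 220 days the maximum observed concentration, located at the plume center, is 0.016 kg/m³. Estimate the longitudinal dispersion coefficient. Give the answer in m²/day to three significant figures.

0.322 m²/day

At the plume center C_max = M/(n_e·A·√(4πDt)), so D = M²/(4πt·(n_e·A·C_max)²).
n_e·A·C_max = 0.32 × 72 × 0.016 = 0.3686 kg/m.
D = 11²/(4π × 220 × 0.3686²) = 0.322 m²/day.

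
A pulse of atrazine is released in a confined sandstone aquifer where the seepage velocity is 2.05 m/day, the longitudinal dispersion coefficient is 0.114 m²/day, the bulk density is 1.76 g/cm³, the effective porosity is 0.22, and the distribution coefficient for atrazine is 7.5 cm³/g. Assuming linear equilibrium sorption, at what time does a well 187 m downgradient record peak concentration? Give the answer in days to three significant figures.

Retardation factor R = 1 + ρ_b·K_d/n = 1 + 1.76 × 7.5/0.22 = 61.00.
Sorption retards both mechanisms: v_R = v/R = 0.03361 m/day, D_R = D/R = 0.001869 m²/day.
Peak time from v_R²t² + 2D_R t − x² = 0: t = (√(D_R² + v_R²x²) − D_R)/v_R².
√(D_R² + v_R²x²) = √(0.001869² + 0.03361² × 187²) = 6.285; v_R² = 0.001130.
t = (6.285 − 0.001869)/0.001130 = 5560 days.

5560 days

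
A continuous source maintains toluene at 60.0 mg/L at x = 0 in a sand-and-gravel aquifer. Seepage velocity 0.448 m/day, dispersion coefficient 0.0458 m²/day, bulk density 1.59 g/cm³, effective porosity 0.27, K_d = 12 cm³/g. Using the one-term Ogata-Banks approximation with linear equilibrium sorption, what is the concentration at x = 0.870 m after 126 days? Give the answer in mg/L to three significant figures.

25.1 mg/L

Retardation factor R = 1 + ρ_b·K_d/n = 1 + 1.59 × 12/0.27 = 71.67.
Sorption retards both mechanisms: v_R = v/R = 0.006251 m/day, D_R = D/R = 0.0006390 m²/day.
v_R·t = 0.006251 × 126 = 0.787626 m; 2√(D_R t) = 0.5675 m; argument = (0.870 − 0.787626)/0.5675 = 0.1452.
C = C₀ × ½·erfc(0.1452) = 60.0 × 0.4187 = 25.1 mg/L.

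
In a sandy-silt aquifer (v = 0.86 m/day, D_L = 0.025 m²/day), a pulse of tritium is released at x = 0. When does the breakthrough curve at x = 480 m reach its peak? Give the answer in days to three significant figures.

For the 1D instantaneous-source solution, setting ∂C/∂t = 0 at fixed x gives v²t² + 2Dt − x² = 0, so t = (√(D² + v²x²) − D)/v².
√(D² + v²x²) = √(0.025² + 0.86² × 480²) = 412.8; v² = 0.7396.
t = (412.8 − 0.025)/0.7396 = 558 days (vs. the pure-advection estimate x/v = 558 d).

558 days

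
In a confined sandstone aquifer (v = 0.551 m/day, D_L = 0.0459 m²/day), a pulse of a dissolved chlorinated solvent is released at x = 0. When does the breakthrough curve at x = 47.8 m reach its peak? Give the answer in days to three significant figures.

For the 1D instantaneous-source solution, setting ∂C/∂t = 0 at fixed x gives v²t² + 2Dt − x² = 0, so t = (√(D² + v²x²) − D)/v².
√(D² + v²x²) = √(0.0459² + 0.551² × 47.8²) = 26.34; v² = 0.303601.
t = (26.34 − 0.0459)/0.303601 = 86.6 days (vs. the pure-advection estimate x/v = 86.8 d).

86.6 days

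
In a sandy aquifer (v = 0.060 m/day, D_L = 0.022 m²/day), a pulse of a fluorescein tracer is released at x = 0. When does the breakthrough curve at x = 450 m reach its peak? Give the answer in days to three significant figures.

7490 days

For the 1D instantaneous-source solution, setting ∂C/∂t = 0 at fixed x gives v²t² + 2Dt − x² = 0, so t = (√(D² + v²x²) − D)/v².
√(D² + v²x²) = √(0.022² + 0.060² × 450²) = 27.00; v² = 0.0036.
t = (27.00 − 0.022)/0.0036 = 7490 days (vs. the pure-advection estimate x/v = 7500 d).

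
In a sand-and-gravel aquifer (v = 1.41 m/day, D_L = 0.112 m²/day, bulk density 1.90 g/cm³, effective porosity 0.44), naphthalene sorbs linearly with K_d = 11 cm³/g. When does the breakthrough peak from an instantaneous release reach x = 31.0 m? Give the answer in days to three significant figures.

Retardation factor R = 1 + ρ_b·K_d/n = 1 + 1.90 × 11/0.44 = 48.50.
Sorption retards both mechanisms: v_R = v/R = 0.02907 m/day, D_R = D/R = 0.002309 m²/day.
Peak time from v_R²t² + 2D_R t − x² = 0: t = (√(D_R² + v_R²x²) − D_R)/v_R².
√(D_R² + v_R²x²) = √(0.002309² + 0.02907² × 31.0²) = 0.9012; v_R² = 0.0008451.
t = (0.9012 − 0.002309)/0.0008451 = 1060 days.

1060 days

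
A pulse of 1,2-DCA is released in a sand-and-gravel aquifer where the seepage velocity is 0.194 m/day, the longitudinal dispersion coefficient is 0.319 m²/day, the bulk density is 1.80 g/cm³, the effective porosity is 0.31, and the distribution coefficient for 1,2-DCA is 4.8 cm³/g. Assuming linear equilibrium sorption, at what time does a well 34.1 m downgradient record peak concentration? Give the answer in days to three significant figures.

Retardation factor R = 1 + ρ_b·K_d/n = 1 + 1.80 × 4.8/0.31 = 28.87.
Sorption retards both mechanisms: v_R = v/R = 0.006720 m/day, D_R = D/R = 0.01105 m²/day.
Peak time from v_R²t² + 2D_R t − x² = 0: t = (√(D_R² + v_R²x²) − D_R)/v_R².
√(D_R² + v_R²x²) = √(0.01105² + 0.006720² × 34.1²) = 0.2294; v_R² = 4.516e-05.
t = (0.2294 − 0.01105)/4.516e-05 = 4840 days.

4840 days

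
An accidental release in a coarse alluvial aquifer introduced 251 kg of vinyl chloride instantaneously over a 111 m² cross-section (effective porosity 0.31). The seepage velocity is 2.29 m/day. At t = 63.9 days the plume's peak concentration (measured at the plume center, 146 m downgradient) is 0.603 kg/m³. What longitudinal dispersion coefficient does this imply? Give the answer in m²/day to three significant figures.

At the plume center C_max = M/(n_e·A·√(4πDt)), so D = M²/(4πt·(n_e·A·C_max)²).
n_e·A·C_max = 0.31 × 111 × 0.603 = 20.75 kg/m.
D = 251²/(4π × 63.9 × 20.75²) = 0.182 m²/day.

0.182 m²/day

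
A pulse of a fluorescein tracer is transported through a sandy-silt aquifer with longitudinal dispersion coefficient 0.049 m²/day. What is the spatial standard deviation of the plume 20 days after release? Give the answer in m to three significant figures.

1.40 m

Dispersive spreading gives a Gaussian with σ² = 2Dt; advection only shifts the center.
σ = √(2 × 0.049 × 20) = 1.40 m.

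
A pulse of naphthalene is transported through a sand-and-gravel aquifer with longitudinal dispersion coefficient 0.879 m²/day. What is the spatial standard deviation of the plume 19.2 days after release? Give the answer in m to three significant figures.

5.81 m

Dispersive spreading gives a Gaussian with σ² = 2Dt; advection only shifts the center.
σ = √(2 × 0.879 × 19.2) = 5.81 m.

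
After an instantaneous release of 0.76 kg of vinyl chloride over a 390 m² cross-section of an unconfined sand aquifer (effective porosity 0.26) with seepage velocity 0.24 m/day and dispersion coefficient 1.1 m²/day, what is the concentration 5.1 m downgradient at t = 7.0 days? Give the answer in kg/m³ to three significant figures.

0.000521 kg/m³

For an instantaneous plane source, C(x,t) = M/(n_e·A·√(4πDt)) · exp(−(x−vt)²/(4Dt)), with n_e·A the pore (flow) area.
Plume center vt = 0.24 × 7.0 = 1.68 m, so the well at 5.1 m is 3.42 m downgradient of the peak.
√(4πDt) = 9.837 m, giving peak height M/(n_e·A·√(4πDt)) = 0.76/(0.26 × 390 × 9.837) = 0.0007619 kg/m³.
(x−vt)²/(4Dt) = (3.42)²/(4 × 1.1 × 7.0) = 0.3798; exp(−0.3798) = 0.6840.
C = 0.0007619 × 0.6840 = 0.000521 kg/m³.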